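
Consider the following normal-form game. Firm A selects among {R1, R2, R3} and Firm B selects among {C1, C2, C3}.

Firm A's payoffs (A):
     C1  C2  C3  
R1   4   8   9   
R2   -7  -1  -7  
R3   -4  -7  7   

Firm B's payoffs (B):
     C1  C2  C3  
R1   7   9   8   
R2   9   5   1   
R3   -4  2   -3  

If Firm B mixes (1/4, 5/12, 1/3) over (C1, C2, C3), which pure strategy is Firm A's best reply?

Compute Firm A's expected payoff from each pure strategy against the given mix.
R1: (1/4)·4 + (5/12)·8 + (1/3)·9 = 22/3
R2: (1/4)·(-7) + (5/12)·(-1) + (1/3)·(-7) = -9/2
R3: (1/4)·(-4) + (5/12)·(-7) + (1/3)·7 = -19/12
Highest expected payoff is 22/3, from R1.

R1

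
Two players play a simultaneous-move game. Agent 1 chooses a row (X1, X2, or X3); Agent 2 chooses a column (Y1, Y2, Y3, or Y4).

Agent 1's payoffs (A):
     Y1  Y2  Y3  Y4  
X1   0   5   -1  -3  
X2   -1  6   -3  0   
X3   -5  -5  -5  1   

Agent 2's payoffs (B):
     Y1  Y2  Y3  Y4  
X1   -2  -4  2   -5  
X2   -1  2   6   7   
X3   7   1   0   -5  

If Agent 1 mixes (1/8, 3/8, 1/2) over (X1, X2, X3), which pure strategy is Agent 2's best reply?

Y1

Compute Agent 2's expected payoff from each pure strategy against the given mix.
Y1: (1/8)·(-2) + (3/8)·(-1) + (1/2)·7 = 23/8
Y2: (1/8)·(-4) + (3/8)·2 + (1/2)·1 = 3/4
Y3: (1/8)·2 + (3/8)·6 + (1/2)·0 = 5/2
Y4: (1/8)·(-5) + (3/8)·7 + (1/2)·(-5) = -1/2
Highest expected payoff is 23/8, from Y1.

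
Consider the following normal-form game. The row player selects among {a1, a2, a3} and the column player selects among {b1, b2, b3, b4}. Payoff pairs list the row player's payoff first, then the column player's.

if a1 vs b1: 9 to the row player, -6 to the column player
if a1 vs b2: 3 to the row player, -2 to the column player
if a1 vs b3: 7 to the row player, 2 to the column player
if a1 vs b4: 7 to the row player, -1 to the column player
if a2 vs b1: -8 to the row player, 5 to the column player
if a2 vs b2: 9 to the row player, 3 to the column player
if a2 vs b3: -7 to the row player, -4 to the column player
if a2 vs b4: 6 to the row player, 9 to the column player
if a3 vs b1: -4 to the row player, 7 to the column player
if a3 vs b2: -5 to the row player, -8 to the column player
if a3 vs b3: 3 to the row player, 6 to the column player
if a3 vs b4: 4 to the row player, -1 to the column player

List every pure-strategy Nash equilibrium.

Find each player's best response to every opponent strategy; NE are the intersections.
The row player's best responses — vs b1: a1 (payoff 9); vs b2: a2 (payoff 9); vs b3: a1 (payoff 7); vs b4: a1 (payoff 7).
The column player's best responses — vs a1: b3 (payoff 2); vs a2: b4 (payoff 9); vs a3: b1 (payoff 7).
The only mutual best response is (a1, b3); neither player gains by switching there.

(a1, b3)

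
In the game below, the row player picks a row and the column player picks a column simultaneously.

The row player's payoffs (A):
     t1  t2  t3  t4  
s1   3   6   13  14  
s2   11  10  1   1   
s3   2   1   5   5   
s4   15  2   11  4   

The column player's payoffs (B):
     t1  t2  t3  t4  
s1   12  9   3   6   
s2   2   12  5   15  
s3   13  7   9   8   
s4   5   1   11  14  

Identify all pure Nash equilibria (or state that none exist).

None

A profile is a Nash equilibrium when each player is best-responding to the other.
The row player's best responses — vs t1: s4 (payoff 15); vs t2: s2 (payoff 10); vs t3: s1 (payoff 13); vs t4: s1 (payoff 14).
The column player's best responses — vs s1: t1 (payoff 12); vs s2: t4 (payoff 15); vs s3: t1 (payoff 13); vs s4: t4 (payoff 14).
No cell has both players best-responding. For instance, the row player's best reply to t3 is s1, but against s1 the column player prefers t1 over t3.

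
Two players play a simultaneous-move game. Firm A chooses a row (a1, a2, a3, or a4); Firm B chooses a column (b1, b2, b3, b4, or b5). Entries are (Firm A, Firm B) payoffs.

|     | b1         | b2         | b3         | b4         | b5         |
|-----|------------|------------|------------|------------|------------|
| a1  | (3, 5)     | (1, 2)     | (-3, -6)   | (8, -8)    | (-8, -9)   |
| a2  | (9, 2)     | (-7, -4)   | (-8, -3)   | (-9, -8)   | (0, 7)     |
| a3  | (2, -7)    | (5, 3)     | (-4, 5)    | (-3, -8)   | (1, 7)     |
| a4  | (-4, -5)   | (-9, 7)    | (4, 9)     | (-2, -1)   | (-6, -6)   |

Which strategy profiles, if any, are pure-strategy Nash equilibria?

A profile is a Nash equilibrium when each player is best-responding to the other.
Firm A's best responses — vs b1: a2 (payoff 9); vs b2: a3 (payoff 5); vs b3: a4 (payoff 4); vs b4: a1 (payoff 8); vs b5: a3 (payoff 1).
Firm B's best responses — vs a1: b1 (payoff 5); vs a2: b5 (payoff 7); vs a3: b5 (payoff 7); vs a4: b3 (payoff 9).
Mutual best responses occur at (a3, b5) and (a4, b3); at each, neither player gains by switching.

(a3, b5) and (a4, b3)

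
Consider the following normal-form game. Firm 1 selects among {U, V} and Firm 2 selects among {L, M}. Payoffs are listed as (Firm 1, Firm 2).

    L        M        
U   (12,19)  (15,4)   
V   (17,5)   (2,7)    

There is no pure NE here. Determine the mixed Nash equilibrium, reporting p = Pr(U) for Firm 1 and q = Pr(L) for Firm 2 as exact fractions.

p = 2/17, q = 13/18

Each player's mixing probability is pinned down by making the *other* player indifferent.
Firm 2 indifferent between L and M: p·19 + (1−p)·5 = p·4 + (1−p)·7 ⟹ 5 + 14p = 7 + (-3)p ⟹ p = 2/17.
Firm 1 indifferent between U and V: q·12 + (1−q)·15 = q·17 + (1−q)·2 ⟹ 15 + (-3)q = 2 + 15q ⟹ q = 13/18.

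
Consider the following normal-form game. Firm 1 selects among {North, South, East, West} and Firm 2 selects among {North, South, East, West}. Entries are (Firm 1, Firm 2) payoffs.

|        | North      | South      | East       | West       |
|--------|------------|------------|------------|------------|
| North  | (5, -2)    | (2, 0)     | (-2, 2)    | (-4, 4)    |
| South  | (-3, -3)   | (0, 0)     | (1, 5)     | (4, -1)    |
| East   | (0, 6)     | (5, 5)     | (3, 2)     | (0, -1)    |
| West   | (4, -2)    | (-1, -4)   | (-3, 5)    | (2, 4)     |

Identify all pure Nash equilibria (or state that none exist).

Find each player's best response to every opponent strategy; NE are the intersections.
Firm 1's best responses — vs North: North (payoff 5); vs South: East (payoff 5); vs East: East (payoff 3); vs West: South (payoff 4).
Firm 2's best responses — vs North: West (payoff 4); vs South: East (payoff 5); vs East: North (payoff 6); vs West: East (payoff 5).
No cell has both players best-responding. For instance, Firm 1's best reply to South is East, but against East Firm 2 prefers North over South.

There is no pure-strategy Nash equilibrium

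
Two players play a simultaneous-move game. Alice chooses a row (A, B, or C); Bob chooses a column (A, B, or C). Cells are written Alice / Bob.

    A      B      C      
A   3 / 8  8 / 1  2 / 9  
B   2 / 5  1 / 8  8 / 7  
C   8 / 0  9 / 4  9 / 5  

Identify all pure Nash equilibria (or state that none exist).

(C, C)

A profile is a Nash equilibrium when each player is best-responding to the other.
Alice's best responses — vs A: C (payoff 8); vs B: C (payoff 9); vs C: C (payoff 9).
Bob's best responses — vs A: C (payoff 9); vs B: B (payoff 8); vs C: C (payoff 5).
The only mutual best response is (C, C); neither player gains by switching there.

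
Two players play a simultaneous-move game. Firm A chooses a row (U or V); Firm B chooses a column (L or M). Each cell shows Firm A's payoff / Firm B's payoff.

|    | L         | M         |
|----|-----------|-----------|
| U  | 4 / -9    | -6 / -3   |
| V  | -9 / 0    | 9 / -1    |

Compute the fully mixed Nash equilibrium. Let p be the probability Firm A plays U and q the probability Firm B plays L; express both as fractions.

Each player's mixing probability is pinned down by making the *other* player indifferent.
Firm B indifferent between L and M: p·(-9) + (1−p)·0 = p·(-3) + (1−p)·(-1) ⟹ 0 + (-9)p = (-1) + (-2)p ⟹ p = 1/7.
Firm A indifferent between U and V: q·4 + (1−q)·(-6) = q·(-9) + (1−q)·9 ⟹ (-6) + 10q = 9 + (-18)q ⟹ q = 15/28.

p = 1/7, q = 15/28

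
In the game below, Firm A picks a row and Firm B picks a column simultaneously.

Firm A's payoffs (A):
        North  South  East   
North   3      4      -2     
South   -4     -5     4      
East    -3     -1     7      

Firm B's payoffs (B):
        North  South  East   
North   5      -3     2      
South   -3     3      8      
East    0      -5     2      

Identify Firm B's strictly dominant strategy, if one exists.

Check whether one of Firm B's strategies beats all alternatives regardless of what the opponent does.
North is not dominant: against South, South gives 3 > -3.
South is not dominant: against North, North gives 5 > -3.
East is not dominant: against North, North gives 5 > 2.
No single strategy is best against every opponent action.

No strictly dominant strategy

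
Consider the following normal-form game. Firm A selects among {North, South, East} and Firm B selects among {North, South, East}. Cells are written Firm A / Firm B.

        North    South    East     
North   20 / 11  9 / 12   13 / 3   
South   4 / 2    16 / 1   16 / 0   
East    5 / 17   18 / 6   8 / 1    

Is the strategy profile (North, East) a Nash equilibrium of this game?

No

Holding Firm B at East: Firm A gets 13 from North but could get 16 by switching to South. Firm A has a profitable deviation.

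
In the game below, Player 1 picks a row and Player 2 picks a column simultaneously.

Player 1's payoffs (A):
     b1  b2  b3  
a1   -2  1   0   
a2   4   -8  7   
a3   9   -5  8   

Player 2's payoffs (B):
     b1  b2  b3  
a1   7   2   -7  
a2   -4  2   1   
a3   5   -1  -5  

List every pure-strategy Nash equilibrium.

Check mutual best responses: a cell is a NE iff neither player can gain by unilaterally deviating.
Player 1's best responses — vs b1: a3 (payoff 9); vs b2: a1 (payoff 1); vs b3: a3 (payoff 8).
Player 2's best responses — vs a1: b1 (payoff 7); vs a2: b2 (payoff 2); vs a3: b1 (payoff 5).
The only mutual best response is (a3, b1); neither player gains by switching there.

(a3, b1)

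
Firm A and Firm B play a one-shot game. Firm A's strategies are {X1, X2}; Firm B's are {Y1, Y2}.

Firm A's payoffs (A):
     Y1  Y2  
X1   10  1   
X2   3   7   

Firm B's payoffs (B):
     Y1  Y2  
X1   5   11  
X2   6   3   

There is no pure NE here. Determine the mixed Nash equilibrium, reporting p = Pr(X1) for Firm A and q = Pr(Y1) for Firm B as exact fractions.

p = 1/3, q = 6/13

In a mixed NE each player is indifferent between their pure strategies, so the opponent's mix sets the indifference.
Firm B indifferent between Y1 and Y2: p·5 + (1−p)·6 = p·11 + (1−p)·3 ⟹ 6 + (-1)p = 3 + 8p ⟹ p = 1/3.
Firm A indifferent between X1 and X2: q·10 + (1−q)·1 = q·3 + (1−q)·7 ⟹ 1 + 9q = 7 + (-4)q ⟹ q = 6/13.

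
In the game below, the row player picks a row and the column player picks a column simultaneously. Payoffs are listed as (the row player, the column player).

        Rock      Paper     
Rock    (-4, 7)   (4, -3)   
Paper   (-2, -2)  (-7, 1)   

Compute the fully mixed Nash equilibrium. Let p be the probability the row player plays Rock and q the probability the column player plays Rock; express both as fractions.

p = 3/13, q = 11/13

Each player's mixing probability is pinned down by making the *other* player indifferent.
The column player indifferent between Rock and Paper: p·7 + (1−p)·(-2) = p·(-3) + (1−p)·1 ⟹ (-2) + 9p = 1 + (-4)p ⟹ p = 3/13.
The row player indifferent between Rock and Paper: q·(-4) + (1−q)·4 = q·(-2) + (1−q)·(-7) ⟹ 4 + (-8)q = (-7) + 5q ⟹ q = 11/13.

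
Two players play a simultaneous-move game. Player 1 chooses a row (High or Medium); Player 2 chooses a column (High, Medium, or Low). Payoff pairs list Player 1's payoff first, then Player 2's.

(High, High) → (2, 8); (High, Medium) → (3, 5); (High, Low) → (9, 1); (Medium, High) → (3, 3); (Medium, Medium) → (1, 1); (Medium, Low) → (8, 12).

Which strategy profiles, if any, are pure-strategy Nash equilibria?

There is no pure-strategy Nash equilibrium

Check mutual best responses: a cell is a NE iff neither player can gain by unilaterally deviating.
Player 1's best responses — vs High: Medium (payoff 3); vs Medium: High (payoff 3); vs Low: High (payoff 9).
Player 2's best responses — vs High: High (payoff 8); vs Medium: Low (payoff 12).
No cell has both players best-responding. For instance, Player 1's best reply to High is Medium, but against Medium Player 2 prefers Low over High.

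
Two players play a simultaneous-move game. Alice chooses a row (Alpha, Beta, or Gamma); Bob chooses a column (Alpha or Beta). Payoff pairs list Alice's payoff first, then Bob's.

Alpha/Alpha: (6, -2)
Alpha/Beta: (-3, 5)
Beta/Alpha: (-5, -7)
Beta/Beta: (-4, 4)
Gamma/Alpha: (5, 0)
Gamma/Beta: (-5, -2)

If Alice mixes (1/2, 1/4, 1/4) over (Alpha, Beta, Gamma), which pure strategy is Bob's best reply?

Bob's best reply maximizes expected payoff against the mix.
Alpha: (1/2)·(-2) + (1/4)·(-7) + (1/4)·0 = -11/4
Beta: (1/2)·5 + (1/4)·4 + (1/4)·(-2) = 3
Highest expected payoff is 3, from Beta.

Beta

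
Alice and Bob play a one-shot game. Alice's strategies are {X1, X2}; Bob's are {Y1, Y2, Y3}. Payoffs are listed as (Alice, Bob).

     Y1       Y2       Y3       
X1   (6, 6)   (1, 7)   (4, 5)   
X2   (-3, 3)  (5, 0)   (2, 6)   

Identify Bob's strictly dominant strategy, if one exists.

None

A strategy is strictly dominant if it gives Bob a strictly higher payoff than every other strategy, against every choice by the opponent.
Y1 is not dominant: against X1, Y2 gives 7 > 6.
Y2 is not dominant: against X2, Y1 gives 3 > 0.
Y3 is not dominant: against X1, Y1 gives 6 > 5.
No single strategy is best against every opponent action.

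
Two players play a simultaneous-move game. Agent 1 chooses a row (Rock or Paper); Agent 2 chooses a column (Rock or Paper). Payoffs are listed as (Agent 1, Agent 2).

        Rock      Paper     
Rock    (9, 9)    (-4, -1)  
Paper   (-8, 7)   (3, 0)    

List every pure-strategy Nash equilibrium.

(Rock, Rock)

A profile is a Nash equilibrium when each player is best-responding to the other.
Agent 1's best responses — vs Rock: Rock (payoff 9); vs Paper: Paper (payoff 3).
Agent 2's best responses — vs Rock: Rock (payoff 9); vs Paper: Rock (payoff 7).
The only mutual best response is (Rock, Rock); neither player gains by switching there.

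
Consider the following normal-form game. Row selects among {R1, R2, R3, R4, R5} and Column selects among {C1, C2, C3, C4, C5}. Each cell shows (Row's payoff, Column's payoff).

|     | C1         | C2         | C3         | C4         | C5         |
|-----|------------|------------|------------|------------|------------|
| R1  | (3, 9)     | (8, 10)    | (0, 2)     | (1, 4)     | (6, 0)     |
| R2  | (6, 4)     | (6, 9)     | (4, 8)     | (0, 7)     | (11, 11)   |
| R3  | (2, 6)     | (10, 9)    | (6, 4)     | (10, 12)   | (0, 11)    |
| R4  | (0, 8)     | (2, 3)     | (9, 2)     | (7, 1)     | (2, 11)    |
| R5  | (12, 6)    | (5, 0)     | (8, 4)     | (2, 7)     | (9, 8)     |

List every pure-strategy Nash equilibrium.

A profile is a Nash equilibrium when each player is best-responding to the other.
Row's best responses — vs C1: R5 (payoff 12); vs C2: R3 (payoff 10); vs C3: R4 (payoff 9); vs C4: R3 (payoff 10); vs C5: R2 (payoff 11).
Column's best responses — vs R1: C2 (payoff 10); vs R2: C5 (payoff 11); vs R3: C4 (payoff 12); vs R4: C5 (payoff 11); vs R5: C5 (payoff 8).
Mutual best responses occur at (R2, C5) and (R3, C4); at each, neither player gains by switching.

(R2, C5) and (R3, C4)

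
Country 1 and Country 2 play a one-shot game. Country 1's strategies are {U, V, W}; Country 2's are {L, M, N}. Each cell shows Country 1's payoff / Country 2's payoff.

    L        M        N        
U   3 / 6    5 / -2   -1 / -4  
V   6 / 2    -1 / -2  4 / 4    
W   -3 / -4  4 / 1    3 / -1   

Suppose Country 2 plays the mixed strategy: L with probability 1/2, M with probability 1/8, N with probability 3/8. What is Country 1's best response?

Compute Country 1's expected payoff from each pure strategy against the given mix.
U: (1/2)·3 + (1/8)·5 + (3/8)·(-1) = 7/4
V: (1/2)·6 + (1/8)·(-1) + (3/8)·4 = 35/8
W: (1/2)·(-3) + (1/8)·4 + (3/8)·3 = 1/8
Highest expected payoff is 35/8, from V.

V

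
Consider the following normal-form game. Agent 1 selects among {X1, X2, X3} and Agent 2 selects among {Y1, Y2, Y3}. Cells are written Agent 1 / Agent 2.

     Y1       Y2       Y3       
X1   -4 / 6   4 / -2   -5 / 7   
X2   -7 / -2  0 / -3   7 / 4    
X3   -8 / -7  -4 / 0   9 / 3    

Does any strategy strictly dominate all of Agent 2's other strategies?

Y3

A strategy is strictly dominant if it gives Agent 2 a strictly higher payoff than every other strategy, against every choice by the opponent.
Y3 strictly dominates: vs X1: 7 > each of {6, -2}; vs X2: 4 > each of {-2, -3}; vs X3: 3 > each of {-7, 0}.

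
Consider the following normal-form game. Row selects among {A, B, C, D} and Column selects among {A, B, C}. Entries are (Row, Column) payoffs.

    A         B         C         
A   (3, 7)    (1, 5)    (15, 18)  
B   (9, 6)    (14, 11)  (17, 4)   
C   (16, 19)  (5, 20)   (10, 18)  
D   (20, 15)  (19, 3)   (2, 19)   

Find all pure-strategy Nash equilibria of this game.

Check mutual best responses: a cell is a NE iff neither player can gain by unilaterally deviating.
Row's best responses — vs A: D (payoff 20); vs B: D (payoff 19); vs C: B (payoff 17).
Column's best responses — vs A: C (payoff 18); vs B: B (payoff 11); vs C: B (payoff 20); vs D: C (payoff 19).
No cell has both players best-responding. For instance, Row's best reply to A is D, but against D Column prefers C over A.

No pure-strategy Nash equilibrium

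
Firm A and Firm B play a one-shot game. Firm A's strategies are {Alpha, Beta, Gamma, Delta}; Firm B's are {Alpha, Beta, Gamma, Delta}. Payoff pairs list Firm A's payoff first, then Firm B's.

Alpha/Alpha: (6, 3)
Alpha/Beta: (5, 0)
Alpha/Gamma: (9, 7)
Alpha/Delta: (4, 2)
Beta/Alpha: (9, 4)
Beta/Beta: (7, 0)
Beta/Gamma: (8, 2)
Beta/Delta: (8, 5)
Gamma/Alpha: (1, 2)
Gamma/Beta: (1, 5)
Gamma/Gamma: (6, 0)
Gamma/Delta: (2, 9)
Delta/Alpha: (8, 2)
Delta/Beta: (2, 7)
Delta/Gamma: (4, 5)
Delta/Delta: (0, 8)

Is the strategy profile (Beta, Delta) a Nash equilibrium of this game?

Holding Firm B at Delta: Firm A gets 8 from Beta, versus 4 from Alpha, 2 from Gamma, 0 from Delta. No profitable deviation for Firm A.
Holding Firm A at Beta: Firm B gets 5 from Delta, versus 4 from Alpha, 0 from Beta, 2 from Gamma. No profitable deviation for Firm B either.

Yes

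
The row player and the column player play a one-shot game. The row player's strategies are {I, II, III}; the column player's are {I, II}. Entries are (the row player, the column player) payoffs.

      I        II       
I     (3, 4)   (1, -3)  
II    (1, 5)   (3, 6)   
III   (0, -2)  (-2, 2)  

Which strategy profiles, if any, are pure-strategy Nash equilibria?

(I, I) and (II, II)

A profile is a Nash equilibrium when each player is best-responding to the other.
The row player's best responses — vs I: I (payoff 3); vs II: II (payoff 3).
The column player's best responses — vs I: I (payoff 4); vs II: II (payoff 6); vs III: II (payoff 2).
Mutual best responses occur at (I, I) and (II, II); at each, neither player gains by switching.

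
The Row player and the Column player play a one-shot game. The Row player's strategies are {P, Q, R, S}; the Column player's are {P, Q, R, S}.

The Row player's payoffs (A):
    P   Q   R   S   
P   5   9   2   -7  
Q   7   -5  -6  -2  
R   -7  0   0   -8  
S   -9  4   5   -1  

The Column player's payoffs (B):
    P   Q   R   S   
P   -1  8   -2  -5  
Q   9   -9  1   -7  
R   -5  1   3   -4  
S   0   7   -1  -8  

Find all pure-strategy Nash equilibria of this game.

A profile is a Nash equilibrium when each player is best-responding to the other.
The Row player's best responses — vs P: Q (payoff 7); vs Q: P (payoff 9); vs R: S (payoff 5); vs S: S (payoff -1).
The Column player's best responses — vs P: Q (payoff 8); vs Q: P (payoff 9); vs R: R (payoff 3); vs S: Q (payoff 7).
Mutual best responses occur at (P, Q) and (Q, P); at each, neither player gains by switching.

(P, Q) and (Q, P)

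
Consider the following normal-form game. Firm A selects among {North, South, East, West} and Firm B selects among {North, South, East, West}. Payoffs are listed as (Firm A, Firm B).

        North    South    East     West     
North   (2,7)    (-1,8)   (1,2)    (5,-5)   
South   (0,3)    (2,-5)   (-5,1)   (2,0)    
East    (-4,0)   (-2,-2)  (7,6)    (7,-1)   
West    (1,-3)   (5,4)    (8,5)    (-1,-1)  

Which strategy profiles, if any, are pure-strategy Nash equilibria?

Check mutual best responses: a cell is a NE iff neither player can gain by unilaterally deviating.
Firm A's best responses — vs North: North (payoff 2); vs South: West (payoff 5); vs East: West (payoff 8); vs West: East (payoff 7).
Firm B's best responses — vs North: South (payoff 8); vs South: North (payoff 3); vs East: East (payoff 6); vs West: East (payoff 5).
The only mutual best response is (West, East); neither player gains by switching there.

(West, East)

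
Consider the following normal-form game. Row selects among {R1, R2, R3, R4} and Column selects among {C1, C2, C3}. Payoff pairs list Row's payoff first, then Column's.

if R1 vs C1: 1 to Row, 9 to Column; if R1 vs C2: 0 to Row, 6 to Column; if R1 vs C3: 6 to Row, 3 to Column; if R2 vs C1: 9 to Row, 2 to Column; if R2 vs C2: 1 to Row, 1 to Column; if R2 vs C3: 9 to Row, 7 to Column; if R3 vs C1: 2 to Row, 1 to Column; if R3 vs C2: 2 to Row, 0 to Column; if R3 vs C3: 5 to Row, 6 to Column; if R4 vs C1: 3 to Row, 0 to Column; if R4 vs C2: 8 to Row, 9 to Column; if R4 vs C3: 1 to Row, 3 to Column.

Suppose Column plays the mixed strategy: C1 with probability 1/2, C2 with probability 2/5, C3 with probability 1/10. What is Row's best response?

R2

Row's best reply maximizes expected payoff against the mix.
R1: (1/2)·1 + (2/5)·0 + (1/10)·6 = 11/10
R2: (1/2)·9 + (2/5)·1 + (1/10)·9 = 29/5
R3: (1/2)·2 + (2/5)·2 + (1/10)·5 = 23/10
R4: (1/2)·3 + (2/5)·8 + (1/10)·1 = 24/5
Highest expected payoff is 29/5, from R2.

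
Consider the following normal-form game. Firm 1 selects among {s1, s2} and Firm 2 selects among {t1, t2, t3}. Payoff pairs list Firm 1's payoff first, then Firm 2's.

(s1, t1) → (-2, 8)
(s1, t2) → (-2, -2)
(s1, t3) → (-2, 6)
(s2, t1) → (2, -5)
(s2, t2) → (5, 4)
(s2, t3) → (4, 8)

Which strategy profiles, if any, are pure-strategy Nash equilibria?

(s2, t3)

Check mutual best responses: a cell is a NE iff neither player can gain by unilaterally deviating.
Firm 1's best responses — vs t1: s2 (payoff 2); vs t2: s2 (payoff 5); vs t3: s2 (payoff 4).
Firm 2's best responses — vs s1: t1 (payoff 8); vs s2: t3 (payoff 8).
The only mutual best response is (s2, t3); neither player gains by switching there.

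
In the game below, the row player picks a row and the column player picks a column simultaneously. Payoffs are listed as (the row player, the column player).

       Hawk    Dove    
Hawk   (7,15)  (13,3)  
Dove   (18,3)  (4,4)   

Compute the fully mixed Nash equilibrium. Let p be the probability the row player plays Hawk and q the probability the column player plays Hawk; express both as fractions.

In a mixed NE each player is indifferent between their pure strategies, so the opponent's mix sets the indifference.
The column player indifferent between Hawk and Dove: p·15 + (1−p)·3 = p·3 + (1−p)·4 ⟹ 3 + 12p = 4 + (-1)p ⟹ p = 1/13.
The row player indifferent between Hawk and Dove: q·7 + (1−q)·13 = q·18 + (1−q)·4 ⟹ 13 + (-6)q = 4 + 14q ⟹ q = 9/20.

p = 1/13, q = 9/20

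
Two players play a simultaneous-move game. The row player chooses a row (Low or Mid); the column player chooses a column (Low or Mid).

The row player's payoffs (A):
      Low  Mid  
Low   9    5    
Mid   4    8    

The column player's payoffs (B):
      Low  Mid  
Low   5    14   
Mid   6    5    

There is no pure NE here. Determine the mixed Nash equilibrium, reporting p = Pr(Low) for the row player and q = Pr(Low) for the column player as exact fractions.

p = 1/10, q = 3/8

In a mixed NE each player is indifferent between their pure strategies, so the opponent's mix sets the indifference.
The column player indifferent between Low and Mid: p·5 + (1−p)·6 = p·14 + (1−p)·5 ⟹ 6 + (-1)p = 5 + 9p ⟹ p = 1/10.
The row player indifferent between Low and Mid: q·9 + (1−q)·5 = q·4 + (1−q)·8 ⟹ 5 + 4q = 8 + (-4)q ⟹ q = 3/8.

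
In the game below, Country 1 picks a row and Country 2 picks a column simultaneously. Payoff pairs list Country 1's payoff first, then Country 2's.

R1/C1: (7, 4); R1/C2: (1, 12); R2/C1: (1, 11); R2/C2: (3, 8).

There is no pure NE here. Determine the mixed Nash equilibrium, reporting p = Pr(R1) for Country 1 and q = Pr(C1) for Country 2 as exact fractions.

Each player's mixing probability is pinned down by making the *other* player indifferent.
Country 2 indifferent between C1 and C2: p·4 + (1−p)·11 = p·12 + (1−p)·8 ⟹ 11 + (-7)p = 8 + 4p ⟹ p = 3/11.
Country 1 indifferent between R1 and R2: q·7 + (1−q)·1 = q·1 + (1−q)·3 ⟹ 1 + 6q = 3 + (-2)q ⟹ q = 1/4.

p = 3/11, q = 1/4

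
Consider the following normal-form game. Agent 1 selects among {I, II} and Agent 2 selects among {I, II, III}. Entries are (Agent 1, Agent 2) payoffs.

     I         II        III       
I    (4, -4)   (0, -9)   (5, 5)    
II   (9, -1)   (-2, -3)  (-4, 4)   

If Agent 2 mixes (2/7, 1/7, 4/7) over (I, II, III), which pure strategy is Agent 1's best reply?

Compute Agent 1's expected payoff from each pure strategy against the given mix.
I: (2/7)·4 + (1/7)·0 + (4/7)·5 = 4
II: (2/7)·9 + (1/7)·(-2) + (4/7)·(-4) = 0
Highest expected payoff is 4, from I.

I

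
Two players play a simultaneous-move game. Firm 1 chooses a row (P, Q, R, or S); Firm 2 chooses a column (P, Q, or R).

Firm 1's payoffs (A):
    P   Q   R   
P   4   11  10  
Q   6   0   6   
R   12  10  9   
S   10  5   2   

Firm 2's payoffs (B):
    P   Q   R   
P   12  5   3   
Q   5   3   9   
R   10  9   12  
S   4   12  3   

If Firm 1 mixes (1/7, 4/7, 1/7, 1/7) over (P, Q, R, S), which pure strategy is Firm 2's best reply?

Compute Firm 2's expected payoff from each pure strategy against the given mix.
P: (1/7)·12 + (4/7)·5 + (1/7)·10 + (1/7)·4 = 46/7
Q: (1/7)·5 + (4/7)·3 + (1/7)·9 + (1/7)·12 = 38/7
R: (1/7)·3 + (4/7)·9 + (1/7)·12 + (1/7)·3 = 54/7
Highest expected payoff is 54/7, from R.

R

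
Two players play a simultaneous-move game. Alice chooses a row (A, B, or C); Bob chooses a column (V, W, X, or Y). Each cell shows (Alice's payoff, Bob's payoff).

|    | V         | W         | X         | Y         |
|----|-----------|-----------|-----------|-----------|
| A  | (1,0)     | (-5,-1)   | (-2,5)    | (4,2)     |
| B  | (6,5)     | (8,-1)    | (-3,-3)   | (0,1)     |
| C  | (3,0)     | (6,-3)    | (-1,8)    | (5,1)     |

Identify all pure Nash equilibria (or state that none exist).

A profile is a Nash equilibrium when each player is best-responding to the other.
Alice's best responses — vs V: B (payoff 6); vs W: B (payoff 8); vs X: C (payoff -1); vs Y: C (payoff 5).
Bob's best responses — vs A: X (payoff 5); vs B: V (payoff 5); vs C: X (payoff 8).
Mutual best responses occur at (B, V) and (C, X); at each, neither player gains by switching.

(B, V) and (C, X)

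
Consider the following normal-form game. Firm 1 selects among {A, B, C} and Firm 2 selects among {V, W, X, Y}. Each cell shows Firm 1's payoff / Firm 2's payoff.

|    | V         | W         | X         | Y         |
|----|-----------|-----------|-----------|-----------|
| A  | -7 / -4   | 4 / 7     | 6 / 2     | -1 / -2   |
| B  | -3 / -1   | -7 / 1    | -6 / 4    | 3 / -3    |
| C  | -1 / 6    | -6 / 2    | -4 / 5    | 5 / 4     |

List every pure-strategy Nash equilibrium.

(A, W) and (C, V)

Check mutual best responses: a cell is a NE iff neither player can gain by unilaterally deviating.
Firm 1's best responses — vs V: C (payoff -1); vs W: A (payoff 4); vs X: A (payoff 6); vs Y: C (payoff 5).
Firm 2's best responses — vs A: W (payoff 7); vs B: X (payoff 4); vs C: V (payoff 6).
Mutual best responses occur at (A, W) and (C, V); at each, neither player gains by switching.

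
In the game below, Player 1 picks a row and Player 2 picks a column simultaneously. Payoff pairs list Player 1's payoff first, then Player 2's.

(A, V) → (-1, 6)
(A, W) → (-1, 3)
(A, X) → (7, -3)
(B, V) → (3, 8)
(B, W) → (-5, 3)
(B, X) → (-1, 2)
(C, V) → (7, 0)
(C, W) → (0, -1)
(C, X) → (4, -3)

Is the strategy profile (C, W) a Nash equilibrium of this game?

No

Holding Player 2 at W: Player 1 gets 0 from C, versus -1 from A, -5 from B. No profitable deviation for Player 1.
Holding Player 1 at C: Player 2 gets -1 from W but could get 0 by switching to V. Player 2 has a profitable deviation.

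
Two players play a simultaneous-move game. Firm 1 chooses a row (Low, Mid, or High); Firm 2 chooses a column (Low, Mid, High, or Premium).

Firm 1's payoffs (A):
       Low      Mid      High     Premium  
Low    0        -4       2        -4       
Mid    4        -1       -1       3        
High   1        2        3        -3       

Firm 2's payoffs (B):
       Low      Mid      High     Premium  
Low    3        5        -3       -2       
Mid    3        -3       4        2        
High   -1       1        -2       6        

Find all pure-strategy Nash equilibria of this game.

No pure-strategy Nash equilibrium

A profile is a Nash equilibrium when each player is best-responding to the other.
Firm 1's best responses — vs Low: Mid (payoff 4); vs Mid: High (payoff 2); vs High: High (payoff 3); vs Premium: Mid (payoff 3).
Firm 2's best responses — vs Low: Mid (payoff 5); vs Mid: High (payoff 4); vs High: Premium (payoff 6).
No cell has both players best-responding. For instance, Firm 1's best reply to Mid is High, but against High Firm 2 prefers Premium over Mid.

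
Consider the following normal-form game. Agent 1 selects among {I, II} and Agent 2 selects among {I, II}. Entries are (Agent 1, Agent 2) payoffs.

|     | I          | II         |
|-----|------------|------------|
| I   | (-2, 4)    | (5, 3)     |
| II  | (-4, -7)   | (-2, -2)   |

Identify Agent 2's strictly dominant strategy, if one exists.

A strategy is strictly dominant if it gives Agent 2 a strictly higher payoff than every other strategy, against every choice by the opponent.
I is not dominant: against II, II gives -2 > -7.
II is not dominant: against I, I gives 4 > 3.
No single strategy is best against every opponent action.

None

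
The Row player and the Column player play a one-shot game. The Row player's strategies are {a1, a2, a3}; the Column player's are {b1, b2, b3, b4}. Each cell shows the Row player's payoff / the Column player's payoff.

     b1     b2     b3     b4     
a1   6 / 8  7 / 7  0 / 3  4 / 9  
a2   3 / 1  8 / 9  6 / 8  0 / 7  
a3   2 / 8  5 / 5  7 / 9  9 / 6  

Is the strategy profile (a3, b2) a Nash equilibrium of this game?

Holding the Column player at b2: the Row player gets 5 from a3 but could get 8 by switching to a2. The Row player has a profitable deviation.

No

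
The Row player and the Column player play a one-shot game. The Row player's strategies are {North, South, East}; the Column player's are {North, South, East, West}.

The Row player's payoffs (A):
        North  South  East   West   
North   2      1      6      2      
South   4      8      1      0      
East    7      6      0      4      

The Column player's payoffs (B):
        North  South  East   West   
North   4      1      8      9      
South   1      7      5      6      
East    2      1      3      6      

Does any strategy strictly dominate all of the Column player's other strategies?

None

Check whether one of the Column player's strategies beats all alternatives regardless of what the opponent does.
North is not dominant: against North, East gives 8 > 4.
South is not dominant: against North, North gives 4 > 1.
East is not dominant: against North, West gives 9 > 8.
West is not dominant: against South, South gives 7 > 6.
No single strategy is best against every opponent action.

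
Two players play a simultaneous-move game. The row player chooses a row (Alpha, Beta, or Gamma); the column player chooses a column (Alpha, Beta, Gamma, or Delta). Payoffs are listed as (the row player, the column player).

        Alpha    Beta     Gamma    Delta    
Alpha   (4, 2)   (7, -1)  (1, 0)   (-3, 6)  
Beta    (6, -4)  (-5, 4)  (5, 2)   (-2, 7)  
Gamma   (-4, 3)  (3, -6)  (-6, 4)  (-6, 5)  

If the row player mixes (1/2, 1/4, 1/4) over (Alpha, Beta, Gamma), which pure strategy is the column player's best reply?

The column player's best reply maximizes expected payoff against the mix.
Alpha: (1/2)·2 + (1/4)·(-4) + (1/4)·3 = 3/4
Beta: (1/2)·(-1) + (1/4)·4 + (1/4)·(-6) = -1
Gamma: (1/2)·0 + (1/4)·2 + (1/4)·4 = 3/2
Delta: (1/2)·6 + (1/4)·7 + (1/4)·5 = 6
Highest expected payoff is 6, from Delta.

Delta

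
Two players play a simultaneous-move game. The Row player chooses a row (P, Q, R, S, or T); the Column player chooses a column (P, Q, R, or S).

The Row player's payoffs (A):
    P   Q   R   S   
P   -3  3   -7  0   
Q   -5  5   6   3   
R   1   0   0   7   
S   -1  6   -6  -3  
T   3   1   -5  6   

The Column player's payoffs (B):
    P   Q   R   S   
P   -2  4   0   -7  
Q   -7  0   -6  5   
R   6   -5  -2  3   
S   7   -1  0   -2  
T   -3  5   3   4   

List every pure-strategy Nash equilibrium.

Find each player's best response to every opponent strategy; NE are the intersections.
The Row player's best responses — vs P: T (payoff 3); vs Q: S (payoff 6); vs R: Q (payoff 6); vs S: R (payoff 7).
The Column player's best responses — vs P: Q (payoff 4); vs Q: S (payoff 5); vs R: P (payoff 6); vs S: P (payoff 7); vs T: Q (payoff 5).
No cell has both players best-responding. For instance, the Row player's best reply to P is T, but against T the Column player prefers Q over P.

None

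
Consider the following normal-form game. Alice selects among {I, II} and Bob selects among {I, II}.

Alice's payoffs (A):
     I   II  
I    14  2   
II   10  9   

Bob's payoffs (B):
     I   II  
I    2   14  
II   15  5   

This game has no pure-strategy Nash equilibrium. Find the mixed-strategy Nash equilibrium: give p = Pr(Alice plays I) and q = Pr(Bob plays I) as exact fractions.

In a mixed NE each player is indifferent between their pure strategies, so the opponent's mix sets the indifference.
Bob indifferent between I and II: p·2 + (1−p)·15 = p·14 + (1−p)·5 ⟹ 15 + (-13)p = 5 + 9p ⟹ p = 5/11.
Alice indifferent between I and II: q·14 + (1−q)·2 = q·10 + (1−q)·9 ⟹ 2 + 12q = 9 + 1q ⟹ q = 7/11.

p = 5/11, q = 7/11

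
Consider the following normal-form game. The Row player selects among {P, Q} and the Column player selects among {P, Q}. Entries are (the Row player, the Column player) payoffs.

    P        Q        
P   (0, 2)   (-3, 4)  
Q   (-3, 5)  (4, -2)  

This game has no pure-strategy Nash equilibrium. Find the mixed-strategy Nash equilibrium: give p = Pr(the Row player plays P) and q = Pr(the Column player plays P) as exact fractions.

p = 7/9, q = 7/10

Each player's mixing probability is pinned down by making the *other* player indifferent.
The Column player indifferent between P and Q: p·2 + (1−p)·5 = p·4 + (1−p)·(-2) ⟹ 5 + (-3)p = (-2) + 6p ⟹ p = 7/9.
The Row player indifferent between P and Q: q·0 + (1−q)·(-3) = q·(-3) + (1−q)·4 ⟹ (-3) + 3q = 4 + (-7)q ⟹ q = 7/10.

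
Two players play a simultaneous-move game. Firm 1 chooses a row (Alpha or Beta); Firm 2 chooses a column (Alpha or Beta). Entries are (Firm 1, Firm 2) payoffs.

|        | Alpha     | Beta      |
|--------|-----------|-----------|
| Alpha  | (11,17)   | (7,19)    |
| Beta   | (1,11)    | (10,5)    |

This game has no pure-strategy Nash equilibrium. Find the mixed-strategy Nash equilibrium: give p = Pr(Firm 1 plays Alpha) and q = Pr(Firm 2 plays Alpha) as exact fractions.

p = 3/4, q = 3/13

In a mixed NE each player is indifferent between their pure strategies, so the opponent's mix sets the indifference.
Firm 2 indifferent between Alpha and Beta: p·17 + (1−p)·11 = p·19 + (1−p)·5 ⟹ 11 + 6p = 5 + 14p ⟹ p = 3/4.
Firm 1 indifferent between Alpha and Beta: q·11 + (1−q)·7 = q·1 + (1−q)·10 ⟹ 7 + 4q = 10 + (-9)q ⟹ q = 3/13.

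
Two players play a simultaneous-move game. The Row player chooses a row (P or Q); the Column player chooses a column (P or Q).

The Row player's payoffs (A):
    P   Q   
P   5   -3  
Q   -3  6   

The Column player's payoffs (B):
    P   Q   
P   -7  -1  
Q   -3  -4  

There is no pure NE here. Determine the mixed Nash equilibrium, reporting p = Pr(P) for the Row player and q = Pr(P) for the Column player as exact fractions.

p = 1/7, q = 9/17

Each player's mixing probability is pinned down by making the *other* player indifferent.
The Column player indifferent between P and Q: p·(-7) + (1−p)·(-3) = p·(-1) + (1−p)·(-4) ⟹ (-3) + (-4)p = (-4) + 3p ⟹ p = 1/7.
The Row player indifferent between P and Q: q·5 + (1−q)·(-3) = q·(-3) + (1−q)·6 ⟹ (-3) + 8q = 6 + (-9)q ⟹ q = 9/17.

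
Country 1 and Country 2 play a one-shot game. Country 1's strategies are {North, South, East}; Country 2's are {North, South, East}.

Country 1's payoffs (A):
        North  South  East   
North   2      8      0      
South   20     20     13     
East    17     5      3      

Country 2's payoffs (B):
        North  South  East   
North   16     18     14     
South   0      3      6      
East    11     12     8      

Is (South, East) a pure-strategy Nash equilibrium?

Yes

Holding Country 2 at East: Country 1 gets 13 from South, versus 0 from North, 3 from East. No profitable deviation for Country 1.
Holding Country 1 at South: Country 2 gets 6 from East, versus 0 from North, 3 from South. No profitable deviation for Country 2 either.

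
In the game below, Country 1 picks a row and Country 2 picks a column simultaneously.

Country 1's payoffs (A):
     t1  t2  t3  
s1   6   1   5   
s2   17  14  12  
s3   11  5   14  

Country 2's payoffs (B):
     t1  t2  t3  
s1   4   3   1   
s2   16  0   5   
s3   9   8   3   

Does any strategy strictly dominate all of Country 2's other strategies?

Check whether one of Country 2's strategies beats all alternatives regardless of what the opponent does.
t1 strictly dominates: vs s1: 4 > each of {3, 1}; vs s2: 16 > each of {0, 5}; vs s3: 9 > each of {8, 3}.

t1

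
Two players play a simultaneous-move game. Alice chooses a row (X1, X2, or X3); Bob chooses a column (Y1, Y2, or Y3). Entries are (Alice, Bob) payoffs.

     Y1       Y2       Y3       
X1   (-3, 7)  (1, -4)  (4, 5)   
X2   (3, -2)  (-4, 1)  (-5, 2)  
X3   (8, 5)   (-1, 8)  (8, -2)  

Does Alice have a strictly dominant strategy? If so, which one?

None

Check whether one of Alice's strategies beats all alternatives regardless of what the opponent does.
X1 is not dominant: against Y1, X2 gives 3 > -3.
X2 is not dominant: against Y1, X3 gives 8 > 3.
X3 is not dominant: against Y2, X1 gives 1 > -1.
No single strategy is best against every opponent action.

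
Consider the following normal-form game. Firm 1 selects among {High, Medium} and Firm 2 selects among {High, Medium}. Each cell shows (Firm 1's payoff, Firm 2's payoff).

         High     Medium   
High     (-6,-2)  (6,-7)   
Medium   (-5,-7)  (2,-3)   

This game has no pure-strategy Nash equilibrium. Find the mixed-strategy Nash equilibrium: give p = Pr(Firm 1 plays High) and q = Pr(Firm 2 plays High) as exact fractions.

Each player's mixing probability is pinned down by making the *other* player indifferent.
Firm 2 indifferent between High and Medium: p·(-2) + (1−p)·(-7) = p·(-7) + (1−p)·(-3) ⟹ (-7) + 5p = (-3) + (-4)p ⟹ p = 4/9.
Firm 1 indifferent between High and Medium: q·(-6) + (1−q)·6 = q·(-5) + (1−q)·2 ⟹ 6 + (-12)q = 2 + (-7)q ⟹ q = 4/5.

p = 4/9, q = 4/5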